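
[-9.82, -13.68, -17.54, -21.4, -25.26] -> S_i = -9.82 + -3.86*i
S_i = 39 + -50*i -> [39, -11, -61, -111, -161]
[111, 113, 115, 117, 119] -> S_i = 111 + 2*i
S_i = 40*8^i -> [40, 320, 2560, 20480, 163840]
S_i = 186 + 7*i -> [186, 193, 200, 207, 214]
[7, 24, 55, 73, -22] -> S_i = Random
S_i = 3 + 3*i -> [3, 6, 9, 12, 15]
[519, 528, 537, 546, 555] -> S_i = 519 + 9*i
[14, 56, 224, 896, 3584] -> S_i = 14*4^i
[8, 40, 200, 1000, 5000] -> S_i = 8*5^i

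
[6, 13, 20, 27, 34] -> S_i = 6 + 7*i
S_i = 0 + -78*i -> [0, -78, -156, -234, -312]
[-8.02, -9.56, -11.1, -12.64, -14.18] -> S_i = -8.02 + -1.54*i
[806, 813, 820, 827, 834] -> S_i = 806 + 7*i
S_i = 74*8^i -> [74, 592, 4736, 37888, 303104]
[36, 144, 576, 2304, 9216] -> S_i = 36*4^i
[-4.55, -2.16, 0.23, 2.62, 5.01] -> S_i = -4.55 + 2.39*i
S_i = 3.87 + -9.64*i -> [3.87, -5.77, -15.41, -25.05, -34.69]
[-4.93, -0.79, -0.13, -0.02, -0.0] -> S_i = -4.93*0.16^i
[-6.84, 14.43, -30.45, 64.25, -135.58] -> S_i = -6.84*(-2.11)^i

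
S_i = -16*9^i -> [-16, -144, -1296, -11664, -104976]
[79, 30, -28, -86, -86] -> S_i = Random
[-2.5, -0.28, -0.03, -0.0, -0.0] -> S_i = -2.50*0.11^i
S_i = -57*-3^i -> [-57, 171, -513, 1539, -4617]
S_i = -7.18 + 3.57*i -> [-7.18, -3.61, -0.04, 3.53, 7.1]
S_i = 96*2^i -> [96, 192, 384, 768, 1536]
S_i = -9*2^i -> [-9, -18, -36, -72, -144]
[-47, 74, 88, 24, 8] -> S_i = Random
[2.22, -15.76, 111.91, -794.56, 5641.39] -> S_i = 2.22*(-7.10)^i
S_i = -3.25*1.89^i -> [-3.25, -6.14, -11.61, -21.94, -41.47]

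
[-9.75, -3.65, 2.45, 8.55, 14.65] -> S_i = -9.75 + 6.10*i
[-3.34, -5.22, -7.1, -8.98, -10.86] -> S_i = -3.34 + -1.88*i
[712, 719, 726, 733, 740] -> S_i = 712 + 7*i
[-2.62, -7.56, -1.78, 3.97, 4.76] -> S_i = Random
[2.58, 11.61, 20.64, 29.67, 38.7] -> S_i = 2.58 + 9.03*i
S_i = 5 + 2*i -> [5, 7, 9, 11, 13]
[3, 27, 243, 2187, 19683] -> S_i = 3*9^i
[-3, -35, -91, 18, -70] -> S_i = Random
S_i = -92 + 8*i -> [-92, -84, -76, -68, -60]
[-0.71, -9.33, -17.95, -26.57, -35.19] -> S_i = -0.71 + -8.62*i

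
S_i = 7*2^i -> [7, 14, 28, 56, 112]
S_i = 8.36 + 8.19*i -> [8.36, 16.55, 24.74, 32.93, 41.12]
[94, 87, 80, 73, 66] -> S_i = 94 + -7*i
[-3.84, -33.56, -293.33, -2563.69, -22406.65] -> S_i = -3.84*8.74^i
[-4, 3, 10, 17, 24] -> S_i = -4 + 7*i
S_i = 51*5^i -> [51, 255, 1275, 6375, 31875]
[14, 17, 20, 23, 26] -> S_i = 14 + 3*i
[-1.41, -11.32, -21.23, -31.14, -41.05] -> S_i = -1.41 + -9.91*i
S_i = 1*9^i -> [1, 9, 81, 729, 6561]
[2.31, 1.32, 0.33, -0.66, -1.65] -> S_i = 2.31 + -0.99*i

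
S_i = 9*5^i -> [9, 45, 225, 1125, 5625]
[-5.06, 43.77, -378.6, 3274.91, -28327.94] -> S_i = -5.06*(-8.65)^i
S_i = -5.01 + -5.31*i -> [-5.01, -10.32, -15.63, -20.94, -26.25]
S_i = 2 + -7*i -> [2, -5, -12, -19, -26]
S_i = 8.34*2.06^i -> [8.34, 17.18, 35.39, 72.91, 150.19]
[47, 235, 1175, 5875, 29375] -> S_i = 47*5^i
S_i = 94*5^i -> [94, 470, 2350, 11750, 58750]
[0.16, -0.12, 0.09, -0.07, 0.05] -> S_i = 0.16*(-0.75)^i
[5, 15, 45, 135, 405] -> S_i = 5*3^i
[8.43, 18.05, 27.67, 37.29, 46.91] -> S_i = 8.43 + 9.62*i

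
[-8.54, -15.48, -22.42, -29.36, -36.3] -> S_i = -8.54 + -6.94*i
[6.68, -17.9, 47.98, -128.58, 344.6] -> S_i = 6.68*(-2.68)^i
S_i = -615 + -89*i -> [-615, -704, -793, -882, -971]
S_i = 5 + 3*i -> [5, 8, 11, 14, 17]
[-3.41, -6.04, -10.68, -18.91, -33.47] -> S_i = -3.41*1.77^i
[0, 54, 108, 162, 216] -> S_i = 0 + 54*i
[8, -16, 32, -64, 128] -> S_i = 8*-2^i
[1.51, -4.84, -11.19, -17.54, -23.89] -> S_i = 1.51 + -6.35*i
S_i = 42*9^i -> [42, 378, 3402, 30618, 275562]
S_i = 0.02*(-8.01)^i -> [0.02, -0.16, 1.28, -10.28, 82.33]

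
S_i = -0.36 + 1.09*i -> [-0.36, 0.73, 1.82, 2.91, 4.0]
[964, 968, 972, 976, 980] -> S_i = 964 + 4*i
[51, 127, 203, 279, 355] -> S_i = 51 + 76*i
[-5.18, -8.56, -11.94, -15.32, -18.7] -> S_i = -5.18 + -3.38*i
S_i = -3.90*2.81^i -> [-3.9, -10.96, -30.79, -86.53, -243.16]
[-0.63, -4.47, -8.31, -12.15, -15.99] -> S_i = -0.63 + -3.84*i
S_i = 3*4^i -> [3, 12, 48, 192, 768]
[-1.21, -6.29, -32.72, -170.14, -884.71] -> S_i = -1.21*5.20^i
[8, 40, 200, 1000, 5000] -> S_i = 8*5^i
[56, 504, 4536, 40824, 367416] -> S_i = 56*9^i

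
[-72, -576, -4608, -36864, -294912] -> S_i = -72*8^i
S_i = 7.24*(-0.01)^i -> [7.24, -0.07, 0.0, -0.0, 0.0]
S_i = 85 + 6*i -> [85, 91, 97, 103, 109]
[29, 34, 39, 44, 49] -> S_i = 29 + 5*i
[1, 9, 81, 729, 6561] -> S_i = 1*9^i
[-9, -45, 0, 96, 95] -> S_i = Random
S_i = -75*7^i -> [-75, -525, -3675, -25725, -180075]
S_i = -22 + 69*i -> [-22, 47, 116, 185, 254]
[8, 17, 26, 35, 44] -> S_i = 8 + 9*i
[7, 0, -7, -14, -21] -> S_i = 7 + -7*i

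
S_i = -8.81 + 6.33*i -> [-8.81, -2.48, 3.85, 10.18, 16.51]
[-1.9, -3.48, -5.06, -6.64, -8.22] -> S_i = -1.90 + -1.58*i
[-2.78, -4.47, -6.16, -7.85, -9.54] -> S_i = -2.78 + -1.69*i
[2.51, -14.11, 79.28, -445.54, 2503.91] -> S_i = 2.51*(-5.62)^i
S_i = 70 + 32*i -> [70, 102, 134, 166, 198]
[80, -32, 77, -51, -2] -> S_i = Random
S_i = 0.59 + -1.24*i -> [0.59, -0.65, -1.89, -3.13, -4.37]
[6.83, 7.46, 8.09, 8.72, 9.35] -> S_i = 6.83 + 0.63*i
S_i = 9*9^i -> [9, 81, 729, 6561, 59049]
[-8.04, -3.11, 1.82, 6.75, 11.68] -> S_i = -8.04 + 4.93*i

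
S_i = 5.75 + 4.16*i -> [5.75, 9.91, 14.07, 18.23, 22.39]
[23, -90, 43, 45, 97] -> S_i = Random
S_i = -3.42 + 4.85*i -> [-3.42, 1.43, 6.28, 11.13, 15.98]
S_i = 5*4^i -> [5, 20, 80, 320, 1280]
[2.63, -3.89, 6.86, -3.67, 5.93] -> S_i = Random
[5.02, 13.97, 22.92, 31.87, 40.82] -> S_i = 5.02 + 8.95*i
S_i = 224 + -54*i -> [224, 170, 116, 62, 8]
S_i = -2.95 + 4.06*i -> [-2.95, 1.11, 5.17, 9.23, 13.29]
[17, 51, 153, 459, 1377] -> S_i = 17*3^i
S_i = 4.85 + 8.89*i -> [4.85, 13.74, 22.63, 31.52, 40.41]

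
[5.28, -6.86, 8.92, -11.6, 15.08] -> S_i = 5.28*(-1.30)^i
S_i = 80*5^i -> [80, 400, 2000, 10000, 50000]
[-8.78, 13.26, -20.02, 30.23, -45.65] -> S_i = -8.78*(-1.51)^i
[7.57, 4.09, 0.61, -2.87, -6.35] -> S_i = 7.57 + -3.48*i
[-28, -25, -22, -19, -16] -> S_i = -28 + 3*i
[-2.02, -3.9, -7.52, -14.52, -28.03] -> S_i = -2.02*1.93^i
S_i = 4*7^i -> [4, 28, 196, 1372, 9604]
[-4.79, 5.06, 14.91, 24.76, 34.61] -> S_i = -4.79 + 9.85*i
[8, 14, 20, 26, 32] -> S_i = 8 + 6*i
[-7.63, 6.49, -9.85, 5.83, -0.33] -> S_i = Random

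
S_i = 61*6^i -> [61, 366, 2196, 13176, 79056]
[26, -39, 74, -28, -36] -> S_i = Random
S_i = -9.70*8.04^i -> [-9.7, -77.99, -627.02, -5041.27, -40531.8]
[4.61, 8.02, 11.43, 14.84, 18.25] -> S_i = 4.61 + 3.41*i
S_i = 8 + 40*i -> [8, 48, 88, 128, 168]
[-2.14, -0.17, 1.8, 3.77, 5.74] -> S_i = -2.14 + 1.97*i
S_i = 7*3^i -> [7, 21, 63, 189, 567]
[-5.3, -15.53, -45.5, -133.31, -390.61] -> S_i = -5.30*2.93^i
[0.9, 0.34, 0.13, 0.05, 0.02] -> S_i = 0.90*0.38^i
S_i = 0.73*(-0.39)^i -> [0.73, -0.28, 0.11, -0.04, 0.02]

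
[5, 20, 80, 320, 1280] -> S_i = 5*4^i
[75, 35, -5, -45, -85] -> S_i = 75 + -40*i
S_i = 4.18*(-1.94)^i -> [4.18, -8.11, 15.73, -30.52, 59.21]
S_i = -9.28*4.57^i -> [-9.28, -42.41, -193.81, -885.72, -4047.74]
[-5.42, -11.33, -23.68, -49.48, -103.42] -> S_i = -5.42*2.09^i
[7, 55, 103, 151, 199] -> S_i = 7 + 48*i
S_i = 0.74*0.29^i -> [0.74, 0.21, 0.06, 0.02, 0.01]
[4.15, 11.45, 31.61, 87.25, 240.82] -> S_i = 4.15*2.76^i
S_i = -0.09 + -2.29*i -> [-0.09, -2.38, -4.67, -6.96, -9.25]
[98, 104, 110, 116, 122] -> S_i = 98 + 6*i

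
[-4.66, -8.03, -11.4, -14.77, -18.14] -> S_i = -4.66 + -3.37*i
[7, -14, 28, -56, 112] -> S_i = 7*-2^i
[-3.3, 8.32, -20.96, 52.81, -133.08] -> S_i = -3.30*(-2.52)^i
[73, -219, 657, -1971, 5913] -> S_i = 73*-3^i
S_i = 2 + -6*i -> [2, -4, -10, -16, -22]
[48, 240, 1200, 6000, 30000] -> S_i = 48*5^i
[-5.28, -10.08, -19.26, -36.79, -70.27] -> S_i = -5.28*1.91^i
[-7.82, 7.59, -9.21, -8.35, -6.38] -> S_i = Random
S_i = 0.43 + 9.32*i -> [0.43, 9.75, 19.07, 28.39, 37.71]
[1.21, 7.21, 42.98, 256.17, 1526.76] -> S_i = 1.21*5.96^i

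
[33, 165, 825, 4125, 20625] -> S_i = 33*5^i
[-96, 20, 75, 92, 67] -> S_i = Random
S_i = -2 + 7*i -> [-2, 5, 12, 19, 26]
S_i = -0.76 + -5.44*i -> [-0.76, -6.2, -11.64, -17.08, -22.52]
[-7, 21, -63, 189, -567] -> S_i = -7*-3^i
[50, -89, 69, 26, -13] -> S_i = Random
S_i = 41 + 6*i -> [41, 47, 53, 59, 65]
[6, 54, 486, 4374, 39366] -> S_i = 6*9^i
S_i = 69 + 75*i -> [69, 144, 219, 294, 369]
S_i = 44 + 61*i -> [44, 105, 166, 227, 288]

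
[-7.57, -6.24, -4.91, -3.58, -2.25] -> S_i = -7.57 + 1.33*i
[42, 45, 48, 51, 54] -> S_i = 42 + 3*i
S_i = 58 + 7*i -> [58, 65, 72, 79, 86]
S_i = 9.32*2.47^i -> [9.32, 23.02, 56.86, 140.45, 346.9]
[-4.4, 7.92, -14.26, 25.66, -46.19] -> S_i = -4.40*(-1.80)^i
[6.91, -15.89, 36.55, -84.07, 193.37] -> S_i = 6.91*(-2.30)^i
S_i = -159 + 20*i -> [-159, -139, -119, -99, -79]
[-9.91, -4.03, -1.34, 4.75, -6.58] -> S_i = Random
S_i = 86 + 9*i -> [86, 95, 104, 113, 122]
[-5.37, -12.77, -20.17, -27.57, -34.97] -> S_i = -5.37 + -7.40*i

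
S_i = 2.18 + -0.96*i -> [2.18, 1.22, 0.26, -0.7, -1.66]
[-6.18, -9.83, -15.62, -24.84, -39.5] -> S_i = -6.18*1.59^i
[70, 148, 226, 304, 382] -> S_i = 70 + 78*i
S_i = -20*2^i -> [-20, -40, -80, -160, -320]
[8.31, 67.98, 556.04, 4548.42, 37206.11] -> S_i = 8.31*8.18^i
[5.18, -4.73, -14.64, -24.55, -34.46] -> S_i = 5.18 + -9.91*i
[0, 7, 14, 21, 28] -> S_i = 0 + 7*i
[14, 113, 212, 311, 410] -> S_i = 14 + 99*i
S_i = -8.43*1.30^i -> [-8.43, -10.96, -14.25, -18.52, -24.08]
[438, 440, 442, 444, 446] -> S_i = 438 + 2*i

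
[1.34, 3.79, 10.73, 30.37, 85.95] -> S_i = 1.34*2.83^i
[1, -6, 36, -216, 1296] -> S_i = 1*-6^i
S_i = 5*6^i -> [5, 30, 180, 1080, 6480]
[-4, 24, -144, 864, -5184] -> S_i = -4*-6^i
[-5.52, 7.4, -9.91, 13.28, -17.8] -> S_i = -5.52*(-1.34)^i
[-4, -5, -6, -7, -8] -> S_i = -4 + -1*i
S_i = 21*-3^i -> [21, -63, 189, -567, 1701]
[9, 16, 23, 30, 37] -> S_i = 9 + 7*i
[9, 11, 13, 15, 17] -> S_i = 9 + 2*i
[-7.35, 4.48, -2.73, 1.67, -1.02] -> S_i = -7.35*(-0.61)^i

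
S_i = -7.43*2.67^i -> [-7.43, -19.84, -52.97, -141.42, -377.6]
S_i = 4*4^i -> [4, 16, 64, 256, 1024]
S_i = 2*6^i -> [2, 12, 72, 432, 2592]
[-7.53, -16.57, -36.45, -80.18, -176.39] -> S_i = -7.53*2.20^i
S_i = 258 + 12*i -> [258, 270, 282, 294, 306]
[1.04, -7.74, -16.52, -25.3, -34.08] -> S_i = 1.04 + -8.78*i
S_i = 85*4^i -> [85, 340, 1360, 5440, 21760]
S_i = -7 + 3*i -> [-7, -4, -1, 2, 5]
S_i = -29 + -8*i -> [-29, -37, -45, -53, -61]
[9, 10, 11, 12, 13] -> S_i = 9 + 1*i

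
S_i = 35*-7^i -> [35, -245, 1715, -12005, 84035]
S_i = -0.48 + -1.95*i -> [-0.48, -2.43, -4.38, -6.33, -8.28]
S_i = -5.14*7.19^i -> [-5.14, -36.96, -265.72, -1910.51, -13736.58]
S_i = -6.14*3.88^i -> [-6.14, -23.82, -92.43, -358.64, -1391.54]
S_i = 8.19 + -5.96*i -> [8.19, 2.23, -3.73, -9.69, -15.65]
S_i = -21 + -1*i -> [-21, -22, -23, -24, -25]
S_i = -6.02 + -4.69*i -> [-6.02, -10.71, -15.4, -20.09, -24.78]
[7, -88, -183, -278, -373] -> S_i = 7 + -95*i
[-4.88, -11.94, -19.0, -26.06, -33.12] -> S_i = -4.88 + -7.06*i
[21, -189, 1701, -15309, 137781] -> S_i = 21*-9^i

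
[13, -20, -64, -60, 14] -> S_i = Random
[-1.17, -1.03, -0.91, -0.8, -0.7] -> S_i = -1.17*0.88^i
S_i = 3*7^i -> [3, 21, 147, 1029, 7203]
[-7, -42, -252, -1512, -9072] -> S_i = -7*6^i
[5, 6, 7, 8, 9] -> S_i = 5 + 1*i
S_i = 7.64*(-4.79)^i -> [7.64, -36.6, 175.29, -839.65, 4021.94]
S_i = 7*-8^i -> [7, -56, 448, -3584, 28672]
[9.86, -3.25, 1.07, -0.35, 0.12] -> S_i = 9.86*(-0.33)^i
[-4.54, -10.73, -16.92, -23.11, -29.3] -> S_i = -4.54 + -6.19*i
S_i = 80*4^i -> [80, 320, 1280, 5120, 20480]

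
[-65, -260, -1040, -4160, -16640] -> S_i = -65*4^i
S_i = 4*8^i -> [4, 32, 256, 2048, 16384]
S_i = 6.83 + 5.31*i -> [6.83, 12.14, 17.45, 22.76, 28.07]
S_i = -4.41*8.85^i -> [-4.41, -39.03, -345.4, -3056.81, -27052.77]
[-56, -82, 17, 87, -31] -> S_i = Random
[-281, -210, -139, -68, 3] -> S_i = -281 + 71*i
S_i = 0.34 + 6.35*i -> [0.34, 6.69, 13.04, 19.39, 25.74]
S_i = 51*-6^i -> [51, -306, 1836, -11016, 66096]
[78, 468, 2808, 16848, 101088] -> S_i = 78*6^i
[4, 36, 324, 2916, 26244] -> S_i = 4*9^i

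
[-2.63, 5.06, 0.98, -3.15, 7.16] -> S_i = Random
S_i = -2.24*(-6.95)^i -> [-2.24, 15.57, -108.2, 751.97, -5226.21]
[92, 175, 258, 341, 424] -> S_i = 92 + 83*i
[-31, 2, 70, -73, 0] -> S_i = Random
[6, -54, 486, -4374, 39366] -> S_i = 6*-9^i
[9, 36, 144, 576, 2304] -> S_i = 9*4^i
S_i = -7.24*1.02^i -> [-7.24, -7.38, -7.53, -7.68, -7.84]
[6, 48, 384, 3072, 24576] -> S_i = 6*8^i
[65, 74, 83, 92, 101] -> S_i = 65 + 9*i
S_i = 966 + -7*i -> [966, 959, 952, 945, 938]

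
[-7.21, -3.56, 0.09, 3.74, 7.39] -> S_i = -7.21 + 3.65*i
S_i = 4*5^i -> [4, 20, 100, 500, 2500]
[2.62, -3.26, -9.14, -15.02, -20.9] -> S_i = 2.62 + -5.88*i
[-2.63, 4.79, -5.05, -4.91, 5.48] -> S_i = Random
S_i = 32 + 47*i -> [32, 79, 126, 173, 220]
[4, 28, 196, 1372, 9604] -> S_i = 4*7^i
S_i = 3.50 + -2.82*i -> [3.5, 0.68, -2.14, -4.96, -7.78]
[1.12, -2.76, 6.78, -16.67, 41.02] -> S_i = 1.12*(-2.46)^i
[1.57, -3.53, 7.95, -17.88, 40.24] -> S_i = 1.57*(-2.25)^i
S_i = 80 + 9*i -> [80, 89, 98, 107, 116]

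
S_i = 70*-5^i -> [70, -350, 1750, -8750, 43750]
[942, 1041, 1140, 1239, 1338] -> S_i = 942 + 99*i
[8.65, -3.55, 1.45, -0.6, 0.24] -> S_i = 8.65*(-0.41)^i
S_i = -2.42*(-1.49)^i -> [-2.42, 3.61, -5.37, 8.01, -11.93]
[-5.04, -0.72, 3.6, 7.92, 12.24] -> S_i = -5.04 + 4.32*i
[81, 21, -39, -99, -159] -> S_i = 81 + -60*i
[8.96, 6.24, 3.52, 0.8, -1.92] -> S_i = 8.96 + -2.72*i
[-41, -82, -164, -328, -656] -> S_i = -41*2^i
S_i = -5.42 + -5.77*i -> [-5.42, -11.19, -16.96, -22.73, -28.5]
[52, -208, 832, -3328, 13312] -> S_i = 52*-4^i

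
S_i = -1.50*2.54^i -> [-1.5, -3.81, -9.68, -24.58, -62.43]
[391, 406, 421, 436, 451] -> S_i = 391 + 15*i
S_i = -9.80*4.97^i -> [-9.8, -48.71, -242.07, -1203.08, -5979.32]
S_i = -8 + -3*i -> [-8, -11, -14, -17, -20]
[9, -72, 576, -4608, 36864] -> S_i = 9*-8^i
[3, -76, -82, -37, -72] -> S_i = Random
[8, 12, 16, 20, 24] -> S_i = 8 + 4*i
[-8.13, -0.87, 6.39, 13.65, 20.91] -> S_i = -8.13 + 7.26*i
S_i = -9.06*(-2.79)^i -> [-9.06, 25.28, -70.52, 196.76, -548.97]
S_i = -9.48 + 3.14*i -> [-9.48, -6.34, -3.2, -0.06, 3.08]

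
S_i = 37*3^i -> [37, 111, 333, 999, 2997]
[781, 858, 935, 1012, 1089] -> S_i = 781 + 77*i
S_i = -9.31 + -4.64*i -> [-9.31, -13.95, -18.59, -23.23, -27.87]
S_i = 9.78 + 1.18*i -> [9.78, 10.96, 12.14, 13.32, 14.5]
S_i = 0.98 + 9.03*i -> [0.98, 10.01, 19.04, 28.07, 37.1]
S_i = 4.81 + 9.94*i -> [4.81, 14.75, 24.69, 34.63, 44.57]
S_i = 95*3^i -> [95, 285, 855, 2565, 7695]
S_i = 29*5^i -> [29, 145, 725, 3625, 18125]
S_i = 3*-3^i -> [3, -9, 27, -81, 243]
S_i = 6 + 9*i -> [6, 15, 24, 33, 42]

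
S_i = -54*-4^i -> [-54, 216, -864, 3456, -13824]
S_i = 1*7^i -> [1, 7, 49, 343, 2401]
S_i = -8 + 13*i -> [-8, 5, 18, 31, 44]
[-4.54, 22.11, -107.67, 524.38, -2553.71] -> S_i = -4.54*(-4.87)^i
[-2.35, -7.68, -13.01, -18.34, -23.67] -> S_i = -2.35 + -5.33*i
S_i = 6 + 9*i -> [6, 15, 24, 33, 42]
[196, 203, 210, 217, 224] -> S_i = 196 + 7*i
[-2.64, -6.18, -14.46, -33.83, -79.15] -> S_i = -2.64*2.34^i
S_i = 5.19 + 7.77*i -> [5.19, 12.96, 20.73, 28.5, 36.27]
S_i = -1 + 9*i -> [-1, 8, 17, 26, 35]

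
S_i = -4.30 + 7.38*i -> [-4.3, 3.08, 10.46, 17.84, 25.22]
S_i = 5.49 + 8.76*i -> [5.49, 14.25, 23.01, 31.77, 40.53]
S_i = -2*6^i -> [-2, -12, -72, -432, -2592]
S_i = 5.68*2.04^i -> [5.68, 11.59, 23.64, 48.22, 98.37]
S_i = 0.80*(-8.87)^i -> [0.8, -7.1, 62.94, -558.29, 4952.04]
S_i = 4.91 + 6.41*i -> [4.91, 11.32, 17.73, 24.14, 30.55]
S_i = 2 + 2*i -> [2, 4, 6, 8, 10]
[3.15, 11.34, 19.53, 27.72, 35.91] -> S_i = 3.15 + 8.19*i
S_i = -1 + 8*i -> [-1, 7, 15, 23, 31]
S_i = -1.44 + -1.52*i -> [-1.44, -2.96, -4.48, -6.0, -7.52]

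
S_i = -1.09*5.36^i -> [-1.09, -5.84, -31.32, -167.85, -899.68]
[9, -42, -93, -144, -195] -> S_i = 9 + -51*i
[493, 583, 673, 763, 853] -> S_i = 493 + 90*i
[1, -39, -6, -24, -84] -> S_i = Random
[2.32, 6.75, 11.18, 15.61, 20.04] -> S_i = 2.32 + 4.43*i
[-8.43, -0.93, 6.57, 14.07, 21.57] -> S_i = -8.43 + 7.50*i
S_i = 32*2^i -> [32, 64, 128, 256, 512]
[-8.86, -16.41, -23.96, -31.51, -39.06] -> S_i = -8.86 + -7.55*i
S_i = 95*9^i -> [95, 855, 7695, 69255, 623295]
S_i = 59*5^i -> [59, 295, 1475, 7375, 36875]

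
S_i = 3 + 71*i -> [3, 74, 145, 216, 287]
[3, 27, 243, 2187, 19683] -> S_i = 3*9^i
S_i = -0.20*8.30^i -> [-0.2, -1.66, -13.78, -114.36, -949.17]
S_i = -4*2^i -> [-4, -8, -16, -32, -64]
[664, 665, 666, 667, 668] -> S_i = 664 + 1*i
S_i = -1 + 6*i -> [-1, 5, 11, 17, 23]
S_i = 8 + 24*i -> [8, 32, 56, 80, 104]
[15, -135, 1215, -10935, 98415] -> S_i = 15*-9^i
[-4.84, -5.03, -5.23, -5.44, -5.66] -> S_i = -4.84*1.04^i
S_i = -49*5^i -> [-49, -245, -1225, -6125, -30625]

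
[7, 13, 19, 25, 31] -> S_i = 7 + 6*i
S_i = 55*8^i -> [55, 440, 3520, 28160, 225280]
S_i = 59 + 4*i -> [59, 63, 67, 71, 75]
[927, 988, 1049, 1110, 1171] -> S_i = 927 + 61*i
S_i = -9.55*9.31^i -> [-9.55, -88.91, -827.76, -7706.42, -71746.73]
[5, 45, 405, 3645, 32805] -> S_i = 5*9^i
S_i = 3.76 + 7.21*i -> [3.76, 10.97, 18.18, 25.39, 32.6]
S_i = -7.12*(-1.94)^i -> [-7.12, 13.81, -26.8, 51.99, -100.85]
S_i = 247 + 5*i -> [247, 252, 257, 262, 267]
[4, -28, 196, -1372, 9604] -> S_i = 4*-7^i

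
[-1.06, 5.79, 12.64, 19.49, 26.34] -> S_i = -1.06 + 6.85*i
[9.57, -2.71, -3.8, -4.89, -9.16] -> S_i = Random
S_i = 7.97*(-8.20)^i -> [7.97, -65.35, 535.9, -4394.4, 36034.1]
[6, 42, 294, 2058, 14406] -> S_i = 6*7^i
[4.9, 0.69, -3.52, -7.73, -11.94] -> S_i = 4.90 + -4.21*i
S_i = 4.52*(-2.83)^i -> [4.52, -12.79, 36.2, -102.45, 289.92]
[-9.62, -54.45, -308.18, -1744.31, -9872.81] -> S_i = -9.62*5.66^i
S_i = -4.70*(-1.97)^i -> [-4.7, 9.26, -18.24, 35.93, -70.79]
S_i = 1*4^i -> [1, 4, 16, 64, 256]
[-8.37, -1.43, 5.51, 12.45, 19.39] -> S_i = -8.37 + 6.94*i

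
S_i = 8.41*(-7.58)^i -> [8.41, -63.75, 483.21, -3662.72, 27763.41]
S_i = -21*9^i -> [-21, -189, -1701, -15309, -137781]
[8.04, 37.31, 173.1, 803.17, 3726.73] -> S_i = 8.04*4.64^i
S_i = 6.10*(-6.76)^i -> [6.1, -41.24, 278.76, -1884.39, 12738.45]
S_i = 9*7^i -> [9, 63, 441, 3087, 21609]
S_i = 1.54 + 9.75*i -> [1.54, 11.29, 21.04, 30.79, 40.54]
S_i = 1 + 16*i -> [1, 17, 33, 49, 65]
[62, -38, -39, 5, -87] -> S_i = Random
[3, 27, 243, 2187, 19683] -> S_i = 3*9^i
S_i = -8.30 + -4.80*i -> [-8.3, -13.1, -17.9, -22.7, -27.5]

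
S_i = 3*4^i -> [3, 12, 48, 192, 768]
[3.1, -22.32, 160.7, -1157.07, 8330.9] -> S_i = 3.10*(-7.20)^i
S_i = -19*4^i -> [-19, -76, -304, -1216, -4864]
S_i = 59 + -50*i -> [59, 9, -41, -91, -141]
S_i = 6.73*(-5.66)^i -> [6.73, -38.09, 215.6, -1220.29, 6906.86]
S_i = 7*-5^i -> [7, -35, 175, -875, 4375]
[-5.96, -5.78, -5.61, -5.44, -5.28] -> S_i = -5.96*0.97^i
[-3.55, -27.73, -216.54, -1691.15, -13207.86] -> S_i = -3.55*7.81^i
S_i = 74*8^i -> [74, 592, 4736, 37888, 303104]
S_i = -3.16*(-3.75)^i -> [-3.16, 11.85, -44.44, 166.64, -624.9]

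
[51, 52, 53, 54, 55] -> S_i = 51 + 1*i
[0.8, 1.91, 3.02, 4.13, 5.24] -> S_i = 0.80 + 1.11*i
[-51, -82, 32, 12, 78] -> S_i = Random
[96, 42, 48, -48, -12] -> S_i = Random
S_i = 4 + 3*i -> [4, 7, 10, 13, 16]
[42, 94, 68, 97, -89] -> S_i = Random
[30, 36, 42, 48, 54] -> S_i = 30 + 6*i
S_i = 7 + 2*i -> [7, 9, 11, 13, 15]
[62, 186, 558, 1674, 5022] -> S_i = 62*3^i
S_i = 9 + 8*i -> [9, 17, 25, 33, 41]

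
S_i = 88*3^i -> [88, 264, 792, 2376, 7128]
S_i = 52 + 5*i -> [52, 57, 62, 67, 72]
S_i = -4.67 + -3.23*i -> [-4.67, -7.9, -11.13, -14.36, -17.59]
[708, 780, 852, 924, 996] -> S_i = 708 + 72*i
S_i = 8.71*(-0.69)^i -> [8.71, -6.01, 4.15, -2.86, 1.97]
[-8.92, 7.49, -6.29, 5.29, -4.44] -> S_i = -8.92*(-0.84)^i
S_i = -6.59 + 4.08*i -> [-6.59, -2.51, 1.57, 5.65, 9.73]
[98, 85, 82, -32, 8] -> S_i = Random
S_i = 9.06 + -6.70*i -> [9.06, 2.36, -4.34, -11.04, -17.74]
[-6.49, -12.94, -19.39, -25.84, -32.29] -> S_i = -6.49 + -6.45*i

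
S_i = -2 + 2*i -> [-2, 0, 2, 4, 6]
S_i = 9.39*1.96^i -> [9.39, 18.4, 36.07, 70.7, 138.58]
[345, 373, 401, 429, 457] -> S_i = 345 + 28*i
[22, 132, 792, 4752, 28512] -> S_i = 22*6^i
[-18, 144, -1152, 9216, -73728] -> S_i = -18*-8^i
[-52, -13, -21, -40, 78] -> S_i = Random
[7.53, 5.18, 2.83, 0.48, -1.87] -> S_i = 7.53 + -2.35*i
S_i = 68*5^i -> [68, 340, 1700, 8500, 42500]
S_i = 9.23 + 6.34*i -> [9.23, 15.57, 21.91, 28.25, 34.59]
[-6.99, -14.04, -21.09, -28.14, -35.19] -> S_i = -6.99 + -7.05*i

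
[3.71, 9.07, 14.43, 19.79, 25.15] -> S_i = 3.71 + 5.36*i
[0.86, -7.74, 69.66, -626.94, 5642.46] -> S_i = 0.86*(-9.00)^i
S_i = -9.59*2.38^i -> [-9.59, -22.82, -54.32, -129.29, -307.7]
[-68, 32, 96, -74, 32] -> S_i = Random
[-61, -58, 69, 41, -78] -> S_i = Random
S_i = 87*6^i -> [87, 522, 3132, 18792, 112752]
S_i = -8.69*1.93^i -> [-8.69, -16.77, -32.37, -62.47, -120.57]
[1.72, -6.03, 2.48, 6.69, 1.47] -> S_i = Random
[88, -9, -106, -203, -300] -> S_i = 88 + -97*i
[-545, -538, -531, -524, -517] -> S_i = -545 + 7*i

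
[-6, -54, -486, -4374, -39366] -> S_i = -6*9^i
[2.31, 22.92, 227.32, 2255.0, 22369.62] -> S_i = 2.31*9.92^i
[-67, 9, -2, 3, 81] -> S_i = Random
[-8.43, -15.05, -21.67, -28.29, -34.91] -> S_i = -8.43 + -6.62*i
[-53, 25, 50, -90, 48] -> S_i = Random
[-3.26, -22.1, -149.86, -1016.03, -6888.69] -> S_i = -3.26*6.78^i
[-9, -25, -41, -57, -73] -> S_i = -9 + -16*i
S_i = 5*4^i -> [5, 20, 80, 320, 1280]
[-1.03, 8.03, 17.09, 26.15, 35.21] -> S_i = -1.03 + 9.06*i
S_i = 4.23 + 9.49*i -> [4.23, 13.72, 23.21, 32.7, 42.19]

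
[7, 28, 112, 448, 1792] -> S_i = 7*4^i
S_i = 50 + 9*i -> [50, 59, 68, 77, 86]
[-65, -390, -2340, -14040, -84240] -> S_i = -65*6^i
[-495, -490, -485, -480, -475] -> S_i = -495 + 5*i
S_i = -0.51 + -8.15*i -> [-0.51, -8.66, -16.81, -24.96, -33.11]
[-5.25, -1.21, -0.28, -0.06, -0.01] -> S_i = -5.25*0.23^i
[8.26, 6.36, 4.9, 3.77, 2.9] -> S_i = 8.26*0.77^i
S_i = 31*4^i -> [31, 124, 496, 1984, 7936]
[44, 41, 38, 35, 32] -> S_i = 44 + -3*i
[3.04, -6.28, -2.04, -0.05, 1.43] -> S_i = Random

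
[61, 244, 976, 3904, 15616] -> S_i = 61*4^i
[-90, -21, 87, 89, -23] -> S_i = Random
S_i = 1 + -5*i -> [1, -4, -9, -14, -19]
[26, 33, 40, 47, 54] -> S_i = 26 + 7*i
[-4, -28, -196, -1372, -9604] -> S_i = -4*7^i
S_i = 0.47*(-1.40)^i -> [0.47, -0.66, 0.92, -1.29, 1.81]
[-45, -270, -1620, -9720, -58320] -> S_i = -45*6^i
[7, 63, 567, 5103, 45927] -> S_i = 7*9^i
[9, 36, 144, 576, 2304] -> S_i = 9*4^i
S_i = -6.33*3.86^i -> [-6.33, -24.43, -94.31, -364.05, -1405.25]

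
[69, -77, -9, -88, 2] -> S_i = Random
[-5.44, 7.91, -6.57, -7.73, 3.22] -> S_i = Random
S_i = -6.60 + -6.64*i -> [-6.6, -13.24, -19.88, -26.52, -33.16]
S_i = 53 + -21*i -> [53, 32, 11, -10, -31]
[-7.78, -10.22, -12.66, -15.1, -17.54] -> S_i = -7.78 + -2.44*i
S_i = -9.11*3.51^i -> [-9.11, -31.98, -112.24, -393.95, -1382.76]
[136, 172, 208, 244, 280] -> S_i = 136 + 36*i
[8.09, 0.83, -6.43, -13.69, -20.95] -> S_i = 8.09 + -7.26*i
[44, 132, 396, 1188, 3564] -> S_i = 44*3^i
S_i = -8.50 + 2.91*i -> [-8.5, -5.59, -2.68, 0.23, 3.14]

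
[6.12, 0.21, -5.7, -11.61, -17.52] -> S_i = 6.12 + -5.91*i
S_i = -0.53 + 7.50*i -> [-0.53, 6.97, 14.47, 21.97, 29.47]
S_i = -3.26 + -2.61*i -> [-3.26, -5.87, -8.48, -11.09, -13.7]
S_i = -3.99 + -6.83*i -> [-3.99, -10.82, -17.65, -24.48, -31.31]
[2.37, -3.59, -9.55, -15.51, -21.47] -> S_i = 2.37 + -5.96*i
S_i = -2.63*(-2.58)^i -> [-2.63, 6.79, -17.51, 45.17, -116.53]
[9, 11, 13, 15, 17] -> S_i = 9 + 2*i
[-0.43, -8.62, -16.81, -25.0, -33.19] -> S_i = -0.43 + -8.19*i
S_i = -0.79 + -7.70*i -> [-0.79, -8.49, -16.19, -23.89, -31.59]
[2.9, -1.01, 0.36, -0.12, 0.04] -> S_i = 2.90*(-0.35)^i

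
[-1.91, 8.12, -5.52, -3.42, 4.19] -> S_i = Random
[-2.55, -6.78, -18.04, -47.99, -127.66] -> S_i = -2.55*2.66^i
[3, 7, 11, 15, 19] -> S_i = 3 + 4*i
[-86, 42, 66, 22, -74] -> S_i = Random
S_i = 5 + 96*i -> [5, 101, 197, 293, 389]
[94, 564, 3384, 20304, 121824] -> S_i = 94*6^i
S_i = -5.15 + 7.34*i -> [-5.15, 2.19, 9.53, 16.87, 24.21]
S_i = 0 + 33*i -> [0, 33, 66, 99, 132]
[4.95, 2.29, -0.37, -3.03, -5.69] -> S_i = 4.95 + -2.66*i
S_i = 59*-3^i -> [59, -177, 531, -1593, 4779]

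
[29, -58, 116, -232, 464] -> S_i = 29*-2^i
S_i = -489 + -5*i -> [-489, -494, -499, -504, -509]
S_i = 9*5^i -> [9, 45, 225, 1125, 5625]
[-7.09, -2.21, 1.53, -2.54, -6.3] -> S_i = Random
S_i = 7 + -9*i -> [7, -2, -11, -20, -29]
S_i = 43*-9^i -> [43, -387, 3483, -31347, 282123]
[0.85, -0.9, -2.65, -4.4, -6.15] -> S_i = 0.85 + -1.75*i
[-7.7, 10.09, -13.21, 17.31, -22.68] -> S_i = -7.70*(-1.31)^i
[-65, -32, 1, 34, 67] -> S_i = -65 + 33*i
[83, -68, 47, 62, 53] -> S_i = Random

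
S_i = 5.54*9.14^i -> [5.54, 50.64, 462.81, 4230.08, 38662.91]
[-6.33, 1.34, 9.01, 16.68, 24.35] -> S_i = -6.33 + 7.67*i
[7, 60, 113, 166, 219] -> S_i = 7 + 53*i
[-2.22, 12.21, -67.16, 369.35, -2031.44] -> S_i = -2.22*(-5.50)^i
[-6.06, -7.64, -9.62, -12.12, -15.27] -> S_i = -6.06*1.26^i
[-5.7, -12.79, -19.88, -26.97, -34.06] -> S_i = -5.70 + -7.09*i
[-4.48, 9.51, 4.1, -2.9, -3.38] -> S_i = Random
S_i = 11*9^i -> [11, 99, 891, 8019, 72171]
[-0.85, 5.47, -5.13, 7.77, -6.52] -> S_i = Random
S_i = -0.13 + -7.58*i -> [-0.13, -7.71, -15.29, -22.87, -30.45]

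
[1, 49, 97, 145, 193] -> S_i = 1 + 48*i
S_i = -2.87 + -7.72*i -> [-2.87, -10.59, -18.31, -26.03, -33.75]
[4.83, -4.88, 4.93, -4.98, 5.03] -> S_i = 4.83*(-1.01)^i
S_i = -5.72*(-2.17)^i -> [-5.72, 12.41, -26.93, 58.45, -126.83]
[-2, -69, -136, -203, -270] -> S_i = -2 + -67*i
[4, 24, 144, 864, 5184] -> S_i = 4*6^i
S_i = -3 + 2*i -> [-3, -1, 1, 3, 5]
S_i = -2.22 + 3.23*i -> [-2.22, 1.01, 4.24, 7.47, 10.7]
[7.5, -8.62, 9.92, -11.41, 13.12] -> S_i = 7.50*(-1.15)^i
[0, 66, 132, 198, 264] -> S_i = 0 + 66*i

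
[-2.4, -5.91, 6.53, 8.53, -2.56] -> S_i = Random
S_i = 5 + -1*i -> [5, 4, 3, 2, 1]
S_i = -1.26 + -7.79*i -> [-1.26, -9.05, -16.84, -24.63, -32.42]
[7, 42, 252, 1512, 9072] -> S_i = 7*6^i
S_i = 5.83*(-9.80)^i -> [5.83, -57.13, 559.91, -5487.15, 53774.06]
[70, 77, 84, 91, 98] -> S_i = 70 + 7*i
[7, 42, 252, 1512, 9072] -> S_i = 7*6^i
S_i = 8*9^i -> [8, 72, 648, 5832, 52488]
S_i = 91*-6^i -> [91, -546, 3276, -19656, 117936]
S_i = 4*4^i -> [4, 16, 64, 256, 1024]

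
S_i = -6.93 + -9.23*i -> [-6.93, -16.16, -25.39, -34.62, -43.85]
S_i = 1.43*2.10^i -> [1.43, 3.0, 6.31, 13.24, 27.81]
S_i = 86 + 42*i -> [86, 128, 170, 212, 254]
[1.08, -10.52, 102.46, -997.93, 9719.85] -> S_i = 1.08*(-9.74)^i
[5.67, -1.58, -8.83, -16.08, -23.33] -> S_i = 5.67 + -7.25*i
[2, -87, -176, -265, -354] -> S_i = 2 + -89*i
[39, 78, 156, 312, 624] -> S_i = 39*2^i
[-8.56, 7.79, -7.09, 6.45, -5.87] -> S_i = -8.56*(-0.91)^i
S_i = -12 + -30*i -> [-12, -42, -72, -102, -132]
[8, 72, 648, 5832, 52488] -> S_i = 8*9^i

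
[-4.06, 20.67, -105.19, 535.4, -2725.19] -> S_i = -4.06*(-5.09)^i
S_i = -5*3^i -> [-5, -15, -45, -135, -405]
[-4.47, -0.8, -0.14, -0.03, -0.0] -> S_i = -4.47*0.18^i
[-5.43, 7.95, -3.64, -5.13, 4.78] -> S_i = Random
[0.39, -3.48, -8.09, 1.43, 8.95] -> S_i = Random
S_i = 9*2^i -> [9, 18, 36, 72, 144]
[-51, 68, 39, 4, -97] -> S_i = Random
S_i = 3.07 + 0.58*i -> [3.07, 3.65, 4.23, 4.81, 5.39]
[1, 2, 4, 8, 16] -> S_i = 1*2^i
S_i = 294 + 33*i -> [294, 327, 360, 393, 426]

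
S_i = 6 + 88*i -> [6, 94, 182, 270, 358]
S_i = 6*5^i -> [6, 30, 150, 750, 3750]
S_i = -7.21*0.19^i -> [-7.21, -1.37, -0.26, -0.05, -0.01]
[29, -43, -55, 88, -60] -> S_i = Random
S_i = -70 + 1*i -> [-70, -69, -68, -67, -66]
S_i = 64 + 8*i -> [64, 72, 80, 88, 96]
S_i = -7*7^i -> [-7, -49, -343, -2401, -16807]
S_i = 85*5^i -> [85, 425, 2125, 10625, 53125]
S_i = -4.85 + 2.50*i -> [-4.85, -2.35, 0.15, 2.65, 5.15]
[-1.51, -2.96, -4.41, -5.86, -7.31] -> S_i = -1.51 + -1.45*i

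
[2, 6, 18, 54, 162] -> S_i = 2*3^i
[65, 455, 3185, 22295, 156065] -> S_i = 65*7^i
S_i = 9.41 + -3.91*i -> [9.41, 5.5, 1.59, -2.32, -6.23]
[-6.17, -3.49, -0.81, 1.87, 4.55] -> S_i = -6.17 + 2.68*i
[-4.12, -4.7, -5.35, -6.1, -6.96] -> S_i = -4.12*1.14^i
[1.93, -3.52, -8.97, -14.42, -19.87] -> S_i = 1.93 + -5.45*i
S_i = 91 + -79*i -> [91, 12, -67, -146, -225]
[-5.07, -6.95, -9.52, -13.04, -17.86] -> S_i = -5.07*1.37^i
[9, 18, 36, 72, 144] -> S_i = 9*2^i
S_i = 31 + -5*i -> [31, 26, 21, 16, 11]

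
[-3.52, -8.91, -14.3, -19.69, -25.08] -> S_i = -3.52 + -5.39*i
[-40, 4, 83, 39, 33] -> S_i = Random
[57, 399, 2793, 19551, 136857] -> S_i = 57*7^i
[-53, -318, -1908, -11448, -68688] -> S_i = -53*6^i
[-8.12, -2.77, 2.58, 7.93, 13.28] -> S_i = -8.12 + 5.35*i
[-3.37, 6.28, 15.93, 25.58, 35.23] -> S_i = -3.37 + 9.65*i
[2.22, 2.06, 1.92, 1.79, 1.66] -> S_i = 2.22*0.93^i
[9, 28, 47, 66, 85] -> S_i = 9 + 19*i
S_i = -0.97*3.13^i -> [-0.97, -3.04, -9.5, -29.74, -93.1]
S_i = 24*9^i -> [24, 216, 1944, 17496, 157464]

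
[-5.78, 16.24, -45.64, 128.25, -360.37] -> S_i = -5.78*(-2.81)^i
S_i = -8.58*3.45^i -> [-8.58, -29.6, -102.12, -352.33, -1215.52]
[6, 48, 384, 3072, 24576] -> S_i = 6*8^i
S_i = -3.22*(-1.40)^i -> [-3.22, 4.51, -6.31, 8.84, -12.37]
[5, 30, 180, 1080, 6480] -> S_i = 5*6^i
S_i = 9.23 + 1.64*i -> [9.23, 10.87, 12.51, 14.15, 15.79]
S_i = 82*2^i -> [82, 164, 328, 656, 1312]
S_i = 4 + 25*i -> [4, 29, 54, 79, 104]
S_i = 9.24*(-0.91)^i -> [9.24, -8.41, 7.65, -6.96, 6.34]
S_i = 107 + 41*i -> [107, 148, 189, 230, 271]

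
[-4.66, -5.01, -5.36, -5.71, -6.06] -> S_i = -4.66 + -0.35*i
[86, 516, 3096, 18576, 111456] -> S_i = 86*6^i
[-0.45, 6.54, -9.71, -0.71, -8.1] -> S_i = Random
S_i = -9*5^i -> [-9, -45, -225, -1125, -5625]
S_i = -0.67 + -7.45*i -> [-0.67, -8.12, -15.57, -23.02, -30.47]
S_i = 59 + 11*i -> [59, 70, 81, 92, 103]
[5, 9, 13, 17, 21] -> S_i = 5 + 4*i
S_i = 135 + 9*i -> [135, 144, 153, 162, 171]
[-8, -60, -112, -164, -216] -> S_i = -8 + -52*i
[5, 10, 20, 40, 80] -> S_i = 5*2^i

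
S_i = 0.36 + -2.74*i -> [0.36, -2.38, -5.12, -7.86, -10.6]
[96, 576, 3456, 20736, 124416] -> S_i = 96*6^i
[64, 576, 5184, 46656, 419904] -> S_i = 64*9^i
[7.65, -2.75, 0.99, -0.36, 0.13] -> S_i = 7.65*(-0.36)^i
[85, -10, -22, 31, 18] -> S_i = Random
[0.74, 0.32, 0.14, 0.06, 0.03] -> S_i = 0.74*0.43^i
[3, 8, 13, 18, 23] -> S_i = 3 + 5*i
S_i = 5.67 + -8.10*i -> [5.67, -2.43, -10.53, -18.63, -26.73]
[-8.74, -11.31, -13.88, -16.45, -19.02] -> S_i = -8.74 + -2.57*i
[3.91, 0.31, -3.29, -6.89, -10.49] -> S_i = 3.91 + -3.60*i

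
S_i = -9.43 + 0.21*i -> [-9.43, -9.22, -9.01, -8.8, -8.59]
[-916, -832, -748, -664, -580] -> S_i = -916 + 84*i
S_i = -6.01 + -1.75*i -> [-6.01, -7.76, -9.51, -11.26, -13.01]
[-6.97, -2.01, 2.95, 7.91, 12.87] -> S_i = -6.97 + 4.96*i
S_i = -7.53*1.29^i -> [-7.53, -9.71, -12.53, -16.16, -20.85]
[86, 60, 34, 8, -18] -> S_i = 86 + -26*i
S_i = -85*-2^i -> [-85, 170, -340, 680, -1360]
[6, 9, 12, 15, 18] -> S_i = 6 + 3*i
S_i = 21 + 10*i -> [21, 31, 41, 51, 61]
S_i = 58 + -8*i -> [58, 50, 42, 34, 26]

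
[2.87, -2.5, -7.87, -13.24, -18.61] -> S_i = 2.87 + -5.37*i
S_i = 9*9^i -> [9, 81, 729, 6561, 59049]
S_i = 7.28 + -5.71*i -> [7.28, 1.57, -4.14, -9.85, -15.56]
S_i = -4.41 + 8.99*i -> [-4.41, 4.58, 13.57, 22.56, 31.55]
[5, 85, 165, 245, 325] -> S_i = 5 + 80*i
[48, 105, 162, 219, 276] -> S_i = 48 + 57*i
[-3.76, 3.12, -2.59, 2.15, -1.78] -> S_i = -3.76*(-0.83)^i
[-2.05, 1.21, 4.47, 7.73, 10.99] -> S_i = -2.05 + 3.26*i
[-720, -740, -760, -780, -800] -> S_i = -720 + -20*i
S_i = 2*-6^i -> [2, -12, 72, -432, 2592]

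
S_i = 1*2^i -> [1, 2, 4, 8, 16]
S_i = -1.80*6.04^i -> [-1.8, -10.87, -65.67, -396.63, -2395.63]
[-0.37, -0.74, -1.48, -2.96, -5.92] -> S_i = -0.37*2.00^i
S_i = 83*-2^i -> [83, -166, 332, -664, 1328]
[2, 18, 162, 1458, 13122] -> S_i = 2*9^i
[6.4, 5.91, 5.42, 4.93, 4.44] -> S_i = 6.40 + -0.49*i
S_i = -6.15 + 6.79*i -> [-6.15, 0.64, 7.43, 14.22, 21.01]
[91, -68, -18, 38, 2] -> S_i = Random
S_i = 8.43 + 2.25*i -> [8.43, 10.68, 12.93, 15.18, 17.43]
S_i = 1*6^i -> [1, 6, 36, 216, 1296]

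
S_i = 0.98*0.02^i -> [0.98, 0.02, 0.0, 0.0, 0.0]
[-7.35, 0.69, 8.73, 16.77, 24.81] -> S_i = -7.35 + 8.04*i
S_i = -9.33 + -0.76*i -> [-9.33, -10.09, -10.85, -11.61, -12.37]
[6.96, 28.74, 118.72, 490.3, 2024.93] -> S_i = 6.96*4.13^i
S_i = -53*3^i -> [-53, -159, -477, -1431, -4293]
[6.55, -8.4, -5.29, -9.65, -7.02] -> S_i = Random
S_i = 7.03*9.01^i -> [7.03, 63.34, 570.7, 5141.97, 46329.17]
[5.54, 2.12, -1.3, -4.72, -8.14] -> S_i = 5.54 + -3.42*i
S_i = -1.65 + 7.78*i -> [-1.65, 6.13, 13.91, 21.69, 29.47]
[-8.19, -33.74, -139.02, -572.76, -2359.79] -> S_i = -8.19*4.12^i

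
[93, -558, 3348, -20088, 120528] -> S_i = 93*-6^i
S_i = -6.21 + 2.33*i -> [-6.21, -3.88, -1.55, 0.78, 3.11]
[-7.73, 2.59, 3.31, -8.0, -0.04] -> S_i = Random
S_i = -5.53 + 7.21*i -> [-5.53, 1.68, 8.89, 16.1, 23.31]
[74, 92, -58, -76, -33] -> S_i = Random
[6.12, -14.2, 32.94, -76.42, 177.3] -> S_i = 6.12*(-2.32)^i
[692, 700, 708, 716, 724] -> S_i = 692 + 8*i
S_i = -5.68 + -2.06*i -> [-5.68, -7.74, -9.8, -11.86, -13.92]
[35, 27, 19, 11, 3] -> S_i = 35 + -8*i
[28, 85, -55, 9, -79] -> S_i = Random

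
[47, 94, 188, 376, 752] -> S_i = 47*2^i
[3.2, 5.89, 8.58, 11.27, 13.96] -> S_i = 3.20 + 2.69*i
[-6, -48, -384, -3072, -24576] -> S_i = -6*8^i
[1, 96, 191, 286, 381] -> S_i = 1 + 95*i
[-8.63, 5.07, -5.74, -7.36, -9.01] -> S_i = Random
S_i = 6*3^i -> [6, 18, 54, 162, 486]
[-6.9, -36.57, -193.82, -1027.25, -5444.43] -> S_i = -6.90*5.30^i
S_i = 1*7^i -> [1, 7, 49, 343, 2401]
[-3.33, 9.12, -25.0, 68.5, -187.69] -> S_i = -3.33*(-2.74)^i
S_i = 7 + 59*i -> [7, 66, 125, 184, 243]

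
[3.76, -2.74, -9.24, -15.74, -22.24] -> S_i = 3.76 + -6.50*i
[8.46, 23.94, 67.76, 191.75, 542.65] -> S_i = 8.46*2.83^i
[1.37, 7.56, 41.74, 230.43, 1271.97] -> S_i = 1.37*5.52^i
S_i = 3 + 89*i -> [3, 92, 181, 270, 359]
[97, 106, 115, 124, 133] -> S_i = 97 + 9*i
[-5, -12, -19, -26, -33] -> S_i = -5 + -7*i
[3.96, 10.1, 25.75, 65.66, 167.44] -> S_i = 3.96*2.55^i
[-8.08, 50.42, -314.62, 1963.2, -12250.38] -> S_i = -8.08*(-6.24)^i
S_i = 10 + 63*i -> [10, 73, 136, 199, 262]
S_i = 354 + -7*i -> [354, 347, 340, 333, 326]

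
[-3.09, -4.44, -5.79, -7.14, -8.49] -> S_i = -3.09 + -1.35*i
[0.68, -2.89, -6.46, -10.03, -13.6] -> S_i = 0.68 + -3.57*i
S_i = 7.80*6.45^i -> [7.8, 50.31, 324.5, 2093.02, 13499.99]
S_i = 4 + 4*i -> [4, 8, 12, 16, 20]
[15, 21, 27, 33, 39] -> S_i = 15 + 6*i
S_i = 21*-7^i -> [21, -147, 1029, -7203, 50421]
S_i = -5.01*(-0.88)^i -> [-5.01, 4.41, -3.88, 3.41, -3.0]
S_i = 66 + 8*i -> [66, 74, 82, 90, 98]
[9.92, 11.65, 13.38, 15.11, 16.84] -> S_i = 9.92 + 1.73*i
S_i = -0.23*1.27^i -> [-0.23, -0.29, -0.37, -0.47, -0.6]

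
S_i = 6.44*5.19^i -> [6.44, 33.42, 173.47, 900.3, 4672.56]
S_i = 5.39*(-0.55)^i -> [5.39, -2.96, 1.63, -0.9, 0.49]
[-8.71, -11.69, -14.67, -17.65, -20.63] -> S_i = -8.71 + -2.98*i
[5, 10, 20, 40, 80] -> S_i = 5*2^i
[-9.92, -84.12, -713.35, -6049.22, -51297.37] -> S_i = -9.92*8.48^i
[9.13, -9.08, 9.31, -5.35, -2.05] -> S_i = Random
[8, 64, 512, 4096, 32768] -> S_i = 8*8^i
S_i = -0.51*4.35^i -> [-0.51, -2.22, -9.65, -41.98, -182.61]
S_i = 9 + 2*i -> [9, 11, 13, 15, 17]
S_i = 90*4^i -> [90, 360, 1440, 5760, 23040]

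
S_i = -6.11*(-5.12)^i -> [-6.11, 31.28, -160.17, 820.07, -4198.76]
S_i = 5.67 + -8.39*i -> [5.67, -2.72, -11.11, -19.5, -27.89]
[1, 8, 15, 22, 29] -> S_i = 1 + 7*i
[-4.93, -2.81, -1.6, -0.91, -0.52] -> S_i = -4.93*0.57^i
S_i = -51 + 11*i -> [-51, -40, -29, -18, -7]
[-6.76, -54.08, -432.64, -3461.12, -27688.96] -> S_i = -6.76*8.00^i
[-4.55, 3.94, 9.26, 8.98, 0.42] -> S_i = Random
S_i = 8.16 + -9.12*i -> [8.16, -0.96, -10.08, -19.2, -28.32]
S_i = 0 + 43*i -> [0, 43, 86, 129, 172]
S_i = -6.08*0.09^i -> [-6.08, -0.55, -0.05, -0.0, -0.0]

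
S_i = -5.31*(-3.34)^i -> [-5.31, 17.74, -59.24, 197.85, -660.82]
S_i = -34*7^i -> [-34, -238, -1666, -11662, -81634]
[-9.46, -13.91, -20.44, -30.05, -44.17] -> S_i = -9.46*1.47^i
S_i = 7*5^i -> [7, 35, 175, 875, 4375]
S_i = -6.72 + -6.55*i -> [-6.72, -13.27, -19.82, -26.37, -32.92]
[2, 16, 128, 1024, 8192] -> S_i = 2*8^i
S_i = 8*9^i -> [8, 72, 648, 5832, 52488]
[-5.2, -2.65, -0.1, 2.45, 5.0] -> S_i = -5.20 + 2.55*i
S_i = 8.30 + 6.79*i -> [8.3, 15.09, 21.88, 28.67, 35.46]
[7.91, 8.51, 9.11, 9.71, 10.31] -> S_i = 7.91 + 0.60*i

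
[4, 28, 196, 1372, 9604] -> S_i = 4*7^i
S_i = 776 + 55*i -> [776, 831, 886, 941, 996]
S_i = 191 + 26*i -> [191, 217, 243, 269, 295]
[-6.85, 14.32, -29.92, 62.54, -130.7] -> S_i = -6.85*(-2.09)^i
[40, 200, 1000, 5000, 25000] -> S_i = 40*5^i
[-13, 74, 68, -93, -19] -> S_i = Random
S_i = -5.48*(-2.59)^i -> [-5.48, 14.19, -36.76, 95.21, -246.59]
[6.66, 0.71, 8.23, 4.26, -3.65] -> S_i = Random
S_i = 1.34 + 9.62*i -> [1.34, 10.96, 20.58, 30.2, 39.82]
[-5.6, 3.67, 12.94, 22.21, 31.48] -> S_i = -5.60 + 9.27*i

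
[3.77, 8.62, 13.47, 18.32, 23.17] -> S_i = 3.77 + 4.85*i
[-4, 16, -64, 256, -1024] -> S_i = -4*-4^i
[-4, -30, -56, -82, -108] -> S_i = -4 + -26*i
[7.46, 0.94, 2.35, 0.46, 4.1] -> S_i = Random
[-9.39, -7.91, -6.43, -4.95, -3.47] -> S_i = -9.39 + 1.48*i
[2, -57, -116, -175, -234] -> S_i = 2 + -59*i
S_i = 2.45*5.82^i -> [2.45, 14.26, 82.99, 482.99, 2810.98]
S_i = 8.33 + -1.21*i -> [8.33, 7.12, 5.91, 4.7, 3.49]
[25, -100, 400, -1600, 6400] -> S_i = 25*-4^i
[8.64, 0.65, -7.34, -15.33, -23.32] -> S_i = 8.64 + -7.99*i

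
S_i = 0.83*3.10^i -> [0.83, 2.57, 7.98, 24.73, 76.65]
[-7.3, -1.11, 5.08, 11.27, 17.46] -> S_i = -7.30 + 6.19*i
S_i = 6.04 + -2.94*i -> [6.04, 3.1, 0.16, -2.78, -5.72]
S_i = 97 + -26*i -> [97, 71, 45, 19, -7]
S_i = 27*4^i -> [27, 108, 432, 1728, 6912]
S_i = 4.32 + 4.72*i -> [4.32, 9.04, 13.76, 18.48, 23.2]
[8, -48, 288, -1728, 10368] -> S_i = 8*-6^i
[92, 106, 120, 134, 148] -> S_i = 92 + 14*i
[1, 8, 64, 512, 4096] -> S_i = 1*8^i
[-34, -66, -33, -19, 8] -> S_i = Random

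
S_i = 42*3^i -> [42, 126, 378, 1134, 3402]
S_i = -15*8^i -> [-15, -120, -960, -7680, -61440]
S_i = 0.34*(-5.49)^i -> [0.34, -1.87, 10.25, -56.26, 308.86]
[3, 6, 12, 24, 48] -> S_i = 3*2^i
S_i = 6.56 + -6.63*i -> [6.56, -0.07, -6.7, -13.33, -19.96]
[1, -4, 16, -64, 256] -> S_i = 1*-4^i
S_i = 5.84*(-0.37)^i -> [5.84, -2.16, 0.8, -0.3, 0.11]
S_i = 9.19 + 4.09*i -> [9.19, 13.28, 17.37, 21.46, 25.55]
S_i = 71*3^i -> [71, 213, 639, 1917, 5751]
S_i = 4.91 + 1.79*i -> [4.91, 6.7, 8.49, 10.28, 12.07]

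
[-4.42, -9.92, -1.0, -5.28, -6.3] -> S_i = Random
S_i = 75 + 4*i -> [75, 79, 83, 87, 91]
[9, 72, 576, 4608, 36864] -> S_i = 9*8^i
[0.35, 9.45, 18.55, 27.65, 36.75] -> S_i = 0.35 + 9.10*i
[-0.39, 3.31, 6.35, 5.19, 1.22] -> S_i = Random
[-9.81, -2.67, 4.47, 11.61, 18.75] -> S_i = -9.81 + 7.14*i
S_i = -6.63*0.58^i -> [-6.63, -3.85, -2.23, -1.29, -0.75]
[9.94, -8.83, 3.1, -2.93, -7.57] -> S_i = Random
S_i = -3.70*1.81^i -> [-3.7, -6.7, -12.12, -21.94, -39.71]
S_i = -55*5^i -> [-55, -275, -1375, -6875, -34375]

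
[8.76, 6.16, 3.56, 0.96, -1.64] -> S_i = 8.76 + -2.60*i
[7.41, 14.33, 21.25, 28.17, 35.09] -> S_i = 7.41 + 6.92*i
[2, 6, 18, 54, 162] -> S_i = 2*3^i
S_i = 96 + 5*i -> [96, 101, 106, 111, 116]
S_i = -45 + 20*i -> [-45, -25, -5, 15, 35]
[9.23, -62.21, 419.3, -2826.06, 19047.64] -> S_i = 9.23*(-6.74)^i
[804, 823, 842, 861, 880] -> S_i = 804 + 19*i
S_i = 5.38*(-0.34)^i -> [5.38, -1.83, 0.62, -0.21, 0.07]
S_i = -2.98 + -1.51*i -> [-2.98, -4.49, -6.0, -7.51, -9.02]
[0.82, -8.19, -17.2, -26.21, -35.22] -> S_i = 0.82 + -9.01*i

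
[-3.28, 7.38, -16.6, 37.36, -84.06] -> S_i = -3.28*(-2.25)^i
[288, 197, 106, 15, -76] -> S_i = 288 + -91*i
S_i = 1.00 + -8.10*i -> [1.0, -7.1, -15.2, -23.3, -31.4]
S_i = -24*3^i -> [-24, -72, -216, -648, -1944]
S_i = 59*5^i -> [59, 295, 1475, 7375, 36875]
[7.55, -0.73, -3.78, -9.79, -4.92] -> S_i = Random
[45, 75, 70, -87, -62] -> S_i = Random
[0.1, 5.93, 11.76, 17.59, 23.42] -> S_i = 0.10 + 5.83*i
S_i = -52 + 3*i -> [-52, -49, -46, -43, -40]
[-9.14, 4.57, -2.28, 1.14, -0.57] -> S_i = -9.14*(-0.50)^i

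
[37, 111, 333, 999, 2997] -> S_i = 37*3^i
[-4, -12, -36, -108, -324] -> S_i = -4*3^i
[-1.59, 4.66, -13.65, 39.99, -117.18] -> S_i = -1.59*(-2.93)^i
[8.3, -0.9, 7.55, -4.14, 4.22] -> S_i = Random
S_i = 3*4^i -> [3, 12, 48, 192, 768]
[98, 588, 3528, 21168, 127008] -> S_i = 98*6^i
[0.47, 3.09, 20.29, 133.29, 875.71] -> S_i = 0.47*6.57^i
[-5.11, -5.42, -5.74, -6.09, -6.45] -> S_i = -5.11*1.06^i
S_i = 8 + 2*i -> [8, 10, 12, 14, 16]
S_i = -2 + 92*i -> [-2, 90, 182, 274, 366]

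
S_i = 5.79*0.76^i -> [5.79, 4.4, 3.34, 2.54, 1.93]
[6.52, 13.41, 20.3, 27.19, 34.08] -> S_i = 6.52 + 6.89*i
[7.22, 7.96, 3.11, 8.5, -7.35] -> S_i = Random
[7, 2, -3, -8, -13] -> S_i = 7 + -5*i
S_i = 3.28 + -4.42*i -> [3.28, -1.14, -5.56, -9.98, -14.4]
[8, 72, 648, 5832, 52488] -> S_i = 8*9^i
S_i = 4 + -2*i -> [4, 2, 0, -2, -4]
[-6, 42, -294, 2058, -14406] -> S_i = -6*-7^i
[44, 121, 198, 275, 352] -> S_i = 44 + 77*i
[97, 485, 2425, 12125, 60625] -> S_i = 97*5^i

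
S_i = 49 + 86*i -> [49, 135, 221, 307, 393]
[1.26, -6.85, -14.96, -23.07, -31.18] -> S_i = 1.26 + -8.11*i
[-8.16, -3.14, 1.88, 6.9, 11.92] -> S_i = -8.16 + 5.02*i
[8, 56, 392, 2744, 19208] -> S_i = 8*7^i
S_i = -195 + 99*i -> [-195, -96, 3, 102, 201]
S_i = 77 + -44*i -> [77, 33, -11, -55, -99]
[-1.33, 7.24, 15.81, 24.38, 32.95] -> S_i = -1.33 + 8.57*i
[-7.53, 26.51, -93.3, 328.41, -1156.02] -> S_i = -7.53*(-3.52)^i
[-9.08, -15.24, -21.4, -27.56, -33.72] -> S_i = -9.08 + -6.16*i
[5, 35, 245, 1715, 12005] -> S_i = 5*7^i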